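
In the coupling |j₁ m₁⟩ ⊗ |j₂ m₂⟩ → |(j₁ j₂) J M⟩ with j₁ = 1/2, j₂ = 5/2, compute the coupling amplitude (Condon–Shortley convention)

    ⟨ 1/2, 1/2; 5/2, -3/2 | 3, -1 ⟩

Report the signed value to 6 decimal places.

+√(1/3) ≈ +0.577350

j₁+j₂−J=0  J+j₁−j₂=1  J−j₁+j₂=5  j₁+j₂+J+1=7
(j₁±m₁, j₂±m₂, J±M) = (1,0,1,4,2,4)
P² = 192
sum k=0..0:
  [0] +1/24 = 1/24
S = 1/24
C² = P²·S² = 1/3 ; C = +0.577350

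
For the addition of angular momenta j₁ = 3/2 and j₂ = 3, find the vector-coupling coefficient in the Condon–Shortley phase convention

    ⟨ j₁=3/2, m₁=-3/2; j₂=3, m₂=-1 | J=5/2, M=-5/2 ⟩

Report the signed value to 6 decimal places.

+√(3/28) ≈ +0.327327

j₁+j₂−J=2  J+j₁−j₂=1  J−j₁+j₂=4  j₁+j₂+J+1=8
(j₁±m₁, j₂±m₂, J±M) = (0,3,2,4,0,5)
P² = 1728/7
sum k=2..2:
  [2] +1/48 = 1/48
S = 1/48
C² = P²·S² = 3/28 ; C = +0.327327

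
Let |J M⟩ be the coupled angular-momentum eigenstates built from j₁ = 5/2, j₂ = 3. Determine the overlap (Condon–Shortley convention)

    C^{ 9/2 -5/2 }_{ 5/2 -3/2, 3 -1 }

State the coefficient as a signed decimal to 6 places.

-0.317821  (= −√(10/99))

j₁+j₂−J=1  J+j₁−j₂=4  J−j₁+j₂=5  j₁+j₂+J+1=11
(j₁±m₁, j₂±m₂, J±M) = (1,4,2,4,2,7)
P² = 92160/11
sum k=0..1:
  [0] +1/288 = 1/288
  [1] −1/144 = -1/144
S = -1/288
C² = P²·S² = 10/99 ; C = -0.317821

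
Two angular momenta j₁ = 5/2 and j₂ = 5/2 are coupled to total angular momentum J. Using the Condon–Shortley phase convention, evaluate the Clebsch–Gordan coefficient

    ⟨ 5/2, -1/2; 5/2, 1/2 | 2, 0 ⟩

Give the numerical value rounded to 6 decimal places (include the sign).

+0.436436

j₁+j₂−J=3  J+j₁−j₂=2  J−j₁+j₂=2  j₁+j₂+J+1=8
(j₁±m₁, j₂±m₂, J±M) = (2,3,3,2,2,2)
P² = 12/7
sum k=1..3:
  [1] −1/8 = -1/8
  [2] +1/2 = 1/2
  [3] −1/24 = -1/24
S = 1/3
C² = P²·S² = 4/21 ; C = +0.436436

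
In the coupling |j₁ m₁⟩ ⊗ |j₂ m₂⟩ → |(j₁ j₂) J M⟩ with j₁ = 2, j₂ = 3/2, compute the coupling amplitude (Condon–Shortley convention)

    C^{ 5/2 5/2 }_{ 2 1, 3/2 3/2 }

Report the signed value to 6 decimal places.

-0.654654

triangle: 1!×3!×2!/7! = 12/5040
(j±m)!: 3!×1!×3!×0!×5!×0! = 4320
prefactor² = (2J+1)×Δ×N² = 432/7
  k=1: −1/(1!×0!×0!×2!×3!×0!) = -1/12
Σ = -1/12  ⇒  CG² = 432/7×(-1/12)² = 3/7
CG = −√(3/7) = -0.654654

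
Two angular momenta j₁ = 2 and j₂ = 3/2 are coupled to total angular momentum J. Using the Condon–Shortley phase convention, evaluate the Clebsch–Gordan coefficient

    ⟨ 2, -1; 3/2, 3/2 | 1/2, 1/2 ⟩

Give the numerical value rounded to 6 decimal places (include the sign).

√[2·3!1!0!/5! · 1!3!3!0!1!0!] = √(18/5)
  +(−1)^3/∏(3,0,0,0,1,0)! = -1/6  (running -1/6)
⟨..|..⟩ = √(18/5)·(-1/6) = -0.316228

−√(1/10) ≈ -0.316228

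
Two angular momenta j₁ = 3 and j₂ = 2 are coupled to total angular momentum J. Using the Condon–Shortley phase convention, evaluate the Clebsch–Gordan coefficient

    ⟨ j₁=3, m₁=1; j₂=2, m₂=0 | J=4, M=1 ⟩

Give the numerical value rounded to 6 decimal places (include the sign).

+0.327327  (= +√(3/28))

j₁+j₂−J=1  J+j₁−j₂=5  J−j₁+j₂=3  j₁+j₂+J+1=10
(j₁±m₁, j₂±m₂, J±M) = (4,2,2,2,5,3)
P² = 1728/7
sum k=0..1:
  [0] +1/24 = 1/24
  [1] −1/48 = -1/48
S = 1/48
C² = P²·S² = 3/28 ; C = +0.327327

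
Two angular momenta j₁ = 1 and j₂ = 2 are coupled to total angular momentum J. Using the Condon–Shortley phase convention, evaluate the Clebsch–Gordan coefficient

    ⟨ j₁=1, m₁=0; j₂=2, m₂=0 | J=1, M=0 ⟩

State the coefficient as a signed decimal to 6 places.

-0.632456

√[3·2!0!2!/5! · 1!1!2!2!1!1!] = √(2/5)
  +(−1)^1/∏(1,1,0,1,0,1)! = -1  (running -1)
⟨..|..⟩ = √(2/5)·(-1) = -0.632456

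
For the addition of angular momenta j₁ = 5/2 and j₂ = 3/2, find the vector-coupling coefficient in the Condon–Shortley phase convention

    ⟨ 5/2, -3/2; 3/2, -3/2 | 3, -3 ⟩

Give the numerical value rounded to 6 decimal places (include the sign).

+0.612372

triangle: 1!·4!·2!/8! = 48/40320
(j±m)!: 1!·4!·0!·3!·0!·6! = 103680
prefactor² = (2J+1)·Δ·N² = 864
  k=0: +1/(0!·1!·4!·0!·0!·2!) = 1/48
Σ = 1/48  ⇒  CG² = 864·1/48² = 3/8
CG = +√(3/8) = +0.612372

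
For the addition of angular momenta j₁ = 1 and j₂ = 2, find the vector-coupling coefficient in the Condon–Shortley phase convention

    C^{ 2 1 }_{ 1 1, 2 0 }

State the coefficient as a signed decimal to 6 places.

j₁+j₂−J=1  J+j₁−j₂=1  J−j₁+j₂=3  j₁+j₂+J+1=6
(j₁±m₁, j₂±m₂, J±M) = (2,0,2,2,3,1)
P² = 2
sum k=0..0:
  [0] +1/2 = 1/2
S = 1/2
C² = P²·S² = 1/2 ; C = +0.707107

+√(1/2) ≈ +0.707107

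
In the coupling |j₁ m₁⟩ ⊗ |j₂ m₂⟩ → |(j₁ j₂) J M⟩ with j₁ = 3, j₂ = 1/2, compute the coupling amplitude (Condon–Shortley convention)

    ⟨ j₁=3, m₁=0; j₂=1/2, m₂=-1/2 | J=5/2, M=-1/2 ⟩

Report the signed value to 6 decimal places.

√[6·1!5!0!/7! · 3!3!0!1!2!3!] = √(432/7)
  +(−1)^0/∏(0,1,3,0,2,0)! = 1/12  (running 1/12)
⟨..|..⟩ = √(432/7)·(1/12) = +0.654654

+√(3/7) = +0.654654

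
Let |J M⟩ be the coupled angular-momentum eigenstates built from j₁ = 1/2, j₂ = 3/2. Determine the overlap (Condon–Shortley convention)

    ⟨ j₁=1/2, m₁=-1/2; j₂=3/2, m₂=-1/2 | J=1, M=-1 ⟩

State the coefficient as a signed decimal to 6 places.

−√(1/4) ≈ -0.500000

triangle: 1!·0!·2!/4! = 2/24
(j±m)!: 0!·1!·1!·2!·0!·2! = 4
prefactor² = (2J+1)·Δ·N² = 1
  k=1: −1/(1!·0!·0!·0!·0!·2!) = -1/2
Σ = -1/2  ⇒  CG² = 1·(-1/2)² = 1/4
CG = −√(1/4) = -0.500000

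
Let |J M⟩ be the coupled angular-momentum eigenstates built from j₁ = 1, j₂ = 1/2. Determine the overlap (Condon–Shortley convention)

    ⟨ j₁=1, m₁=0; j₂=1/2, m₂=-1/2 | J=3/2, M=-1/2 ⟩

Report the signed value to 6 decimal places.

√[4·0!2!1!/4! · 1!1!0!1!1!2!] = √(2/3)
  +(−1)^0/∏(0,0,1,0,1,1)! = 1  (running 1)
⟨..|..⟩ = √(2/3)·(1) = +0.816497

+0.816497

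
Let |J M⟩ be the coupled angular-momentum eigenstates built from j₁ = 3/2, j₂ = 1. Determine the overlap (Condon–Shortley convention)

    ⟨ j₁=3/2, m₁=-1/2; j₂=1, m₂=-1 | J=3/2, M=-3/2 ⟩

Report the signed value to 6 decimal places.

j₁+j₂−J=1  J+j₁−j₂=2  J−j₁+j₂=1  j₁+j₂+J+1=5
(j₁±m₁, j₂±m₂, J±M) = (1,2,0,2,0,3)
P² = 8/5
sum k=0..0:
  [0] +1/2 = 1/2
S = 1/2
C² = P²·S² = 2/5 ; C = +0.632456

+√(2/5) = +0.632456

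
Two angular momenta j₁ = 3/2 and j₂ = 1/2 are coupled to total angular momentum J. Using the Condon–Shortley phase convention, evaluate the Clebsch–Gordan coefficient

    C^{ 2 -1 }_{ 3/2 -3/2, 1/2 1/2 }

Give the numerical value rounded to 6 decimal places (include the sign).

triangle: 0!·3!·1!/5! = 6/120
(j±m)!: 0!·3!·1!·0!·1!·3! = 36
prefactor² = (2J+1)·Δ·N² = 9
  k=0: +1/(0!·0!·3!·1!·0!·0!) = 1/6
Σ = 1/6  ⇒  CG² = 9·1/6² = 1/4
CG = +√(1/4) = +0.500000

+√(1/4) ≈ +0.500000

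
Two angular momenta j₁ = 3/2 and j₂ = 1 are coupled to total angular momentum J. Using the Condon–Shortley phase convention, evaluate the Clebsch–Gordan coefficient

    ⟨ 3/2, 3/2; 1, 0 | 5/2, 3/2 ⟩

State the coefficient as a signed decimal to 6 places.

triangle: 0!·3!·2!/6! = 12/720
(j±m)!: 3!·0!·1!·1!·4!·1! = 144
prefactor² = (2J+1)·Δ·N² = 72/5
  k=0: +1/(0!·0!·0!·1!·3!·1!) = 1/6
Σ = 1/6  ⇒  CG² = 72/5·1/6² = 2/5
CG = +√(2/5) = +0.632456

+√(2/5) = +0.632456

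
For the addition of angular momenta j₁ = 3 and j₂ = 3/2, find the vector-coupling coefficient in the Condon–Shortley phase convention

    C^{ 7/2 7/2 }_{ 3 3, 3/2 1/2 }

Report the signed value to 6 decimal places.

√[8·1!5!2!/9! · 6!0!2!1!7!0!] = √(38400)
  +(−1)^0/∏(0,1,0,2,5,0)! = 1/240  (running 1/240)
⟨..|..⟩ = √(38400)·(1/240) = +0.816497

+√(2/3) ≈ +0.816497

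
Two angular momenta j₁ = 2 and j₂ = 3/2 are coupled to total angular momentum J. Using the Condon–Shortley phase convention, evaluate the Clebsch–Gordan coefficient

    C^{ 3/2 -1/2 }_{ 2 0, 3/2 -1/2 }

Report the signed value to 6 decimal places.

j₁+j₂−J=2  J+j₁−j₂=2  J−j₁+j₂=1  j₁+j₂+J+1=6
(j₁±m₁, j₂±m₂, J±M) = (2,2,1,2,1,2)
P² = 16/45
sum k=0..1:
  [0] +1/4 = 1/4
  [1] −1/1 = -1
S = -3/4
C² = P²·S² = 1/5 ; C = -0.447214

-0.447214  (= −√(1/5))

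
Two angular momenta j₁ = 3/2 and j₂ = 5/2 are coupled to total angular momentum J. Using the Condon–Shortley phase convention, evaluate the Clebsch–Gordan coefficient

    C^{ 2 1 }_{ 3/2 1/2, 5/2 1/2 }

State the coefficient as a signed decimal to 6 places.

√[5·2!1!3!/7! · 2!1!3!2!3!1!] = √(12/7)
  +(−1)^0/∏(0,2,1,3,0,0)! = 1/12  (running 1/12)
  +(−1)^1/∏(1,1,0,2,1,1)! = -1/2  (running -5/12)
⟨..|..⟩ = √(12/7)·(-5/12) = -0.545545

−√(25/84) ≈ -0.545545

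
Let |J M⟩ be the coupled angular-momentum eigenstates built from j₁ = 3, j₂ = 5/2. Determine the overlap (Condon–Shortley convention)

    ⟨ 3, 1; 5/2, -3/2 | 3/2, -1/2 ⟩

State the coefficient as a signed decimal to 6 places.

√[4·4!2!1!/8! · 4!2!1!4!1!2!] = √(384/35)
  +(−1)^0/∏(0,4,2,1,0,0)! = 1/48  (running 1/48)
  +(−1)^1/∏(1,3,1,0,1,1)! = -1/6  (running -7/48)
⟨..|..⟩ = √(384/35)·(-7/48) = -0.483046

-0.483046  (= −√(7/30))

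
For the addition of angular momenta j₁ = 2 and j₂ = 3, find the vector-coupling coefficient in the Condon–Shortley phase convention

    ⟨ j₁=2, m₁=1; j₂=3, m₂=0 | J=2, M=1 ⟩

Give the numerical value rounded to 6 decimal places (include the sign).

√[5·3!1!3!/8! · 3!1!3!3!3!1!] = √(81/14)
  +(−1)^0/∏(0,3,1,3,0,0)! = 1/36  (running 1/36)
  +(−1)^1/∏(1,2,0,2,1,1)! = -1/4  (running -2/9)
⟨..|..⟩ = √(81/14)·(-2/9) = -0.534522

-0.534522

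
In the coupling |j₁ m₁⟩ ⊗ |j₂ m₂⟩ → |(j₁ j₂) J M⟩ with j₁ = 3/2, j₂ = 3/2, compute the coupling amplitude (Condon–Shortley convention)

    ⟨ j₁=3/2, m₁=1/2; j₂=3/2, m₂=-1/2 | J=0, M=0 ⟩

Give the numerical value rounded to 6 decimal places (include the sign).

−√(1/4) = -0.500000

triangle: 3!*0!*0!/4! = 6/24
(j±m)!: 2!*1!*1!*2!*0!*0! = 4
prefactor² = (2J+1)*Δ*N² = 1
  k=1: −1/(1!*2!*0!*0!*0!*0!) = -1/2
Σ = -1/2  ⇒  CG² = 1*(-1/2)² = 1/4
CG = −√(1/4) = -0.500000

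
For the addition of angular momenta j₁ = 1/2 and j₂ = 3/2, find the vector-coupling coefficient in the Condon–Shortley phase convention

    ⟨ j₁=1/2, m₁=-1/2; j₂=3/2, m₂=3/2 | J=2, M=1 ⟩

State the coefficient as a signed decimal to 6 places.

+√(1/4) = +0.500000

√[5·0!1!3!/5! · 0!1!3!0!3!1!] = √(9)
  +(−1)^0/∏(0,0,1,3,0,0)! = 1/6  (running 1/6)
⟨..|..⟩ = √(9)·(1/6) = +0.500000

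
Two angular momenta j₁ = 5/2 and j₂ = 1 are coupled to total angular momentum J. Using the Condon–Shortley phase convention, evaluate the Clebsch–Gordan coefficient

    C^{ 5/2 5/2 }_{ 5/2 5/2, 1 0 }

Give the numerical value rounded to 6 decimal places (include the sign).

√[6·1!4!1!/7! · 5!0!1!1!5!0!] = √(2880/7)
  +(−1)^0/∏(0,1,0,1,4,0)! = 1/24  (running 1/24)
⟨..|..⟩ = √(2880/7)·(1/24) = +0.845154

+√(5/7) ≈ +0.845154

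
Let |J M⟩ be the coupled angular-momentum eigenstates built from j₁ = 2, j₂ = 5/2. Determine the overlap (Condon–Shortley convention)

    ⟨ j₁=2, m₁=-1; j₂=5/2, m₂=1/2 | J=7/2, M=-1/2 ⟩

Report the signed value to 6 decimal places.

−√(14/45) = -0.557773

√[8·1!3!4!/9! · 1!3!3!2!3!4!] = √(1152/35)
  +(−1)^0/∏(0,1,3,3,0,1)! = 1/36  (running 1/36)
  +(−1)^1/∏(1,0,2,2,1,2)! = -1/8  (running -7/72)
⟨..|..⟩ = √(1152/35)·(-7/72) = -0.557773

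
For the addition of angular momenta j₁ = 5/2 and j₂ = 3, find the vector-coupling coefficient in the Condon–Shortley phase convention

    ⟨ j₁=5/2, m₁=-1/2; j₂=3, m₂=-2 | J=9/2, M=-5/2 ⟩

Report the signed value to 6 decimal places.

triangle: 1!*4!*5!/11! = 2880/39916800
(j±m)!: 2!*3!*1!*5!*2!*7! = 14515200
prefactor² = (2J+1)*Δ*N² = 115200/11
  k=0: +1/(0!*1!*3!*1!*1!*4!) = 1/144
  k=1: −1/(1!*0!*2!*0!*2!*5!) = -1/480
Σ = 7/1440  ⇒  CG² = 115200/11*7/1440² = 49/198
CG = +√(49/198) = +0.497468

+0.497468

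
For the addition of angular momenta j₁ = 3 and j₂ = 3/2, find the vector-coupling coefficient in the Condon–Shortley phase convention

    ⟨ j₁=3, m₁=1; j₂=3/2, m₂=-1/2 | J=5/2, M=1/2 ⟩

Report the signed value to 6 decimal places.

−√(1/70) = -0.119523

√[6·2!4!1!/8! · 4!2!1!2!3!2!] = √(288/35)
  +(−1)^0/∏(0,2,2,1,2,0)! = 1/8  (running 1/8)
  +(−1)^1/∏(1,1,1,0,3,1)! = -1/6  (running -1/24)
⟨..|..⟩ = √(288/35)·(-1/24) = -0.119523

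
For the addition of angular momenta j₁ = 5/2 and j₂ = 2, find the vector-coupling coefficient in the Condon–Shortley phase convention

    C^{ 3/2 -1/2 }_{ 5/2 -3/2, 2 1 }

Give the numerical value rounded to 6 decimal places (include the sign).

j₁+j₂−J=3  J+j₁−j₂=2  J−j₁+j₂=1  j₁+j₂+J+1=7
(j₁±m₁, j₂±m₂, J±M) = (1,4,3,1,1,2)
P² = 96/35
sum k=2..3:
  [2] +1/4 = 1/4
  [3] −1/6 = -1/6
S = 1/12
C² = P²·S² = 2/105 ; C = +0.138013

+√(2/105) = +0.138013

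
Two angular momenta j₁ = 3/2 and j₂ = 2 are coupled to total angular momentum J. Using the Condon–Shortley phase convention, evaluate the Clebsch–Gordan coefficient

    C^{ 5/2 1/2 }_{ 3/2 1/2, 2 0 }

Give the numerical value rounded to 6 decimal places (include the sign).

+√(3/35) = +0.292770

j₁+j₂−J=1  J+j₁−j₂=2  J−j₁+j₂=3  j₁+j₂+J+1=7
(j₁±m₁, j₂±m₂, J±M) = (2,1,2,2,3,2)
P² = 48/35
sum k=0..1:
  [0] +1/2 = 1/2
  [1] −1/4 = -1/4
S = 1/4
C² = P²·S² = 3/35 ; C = +0.292770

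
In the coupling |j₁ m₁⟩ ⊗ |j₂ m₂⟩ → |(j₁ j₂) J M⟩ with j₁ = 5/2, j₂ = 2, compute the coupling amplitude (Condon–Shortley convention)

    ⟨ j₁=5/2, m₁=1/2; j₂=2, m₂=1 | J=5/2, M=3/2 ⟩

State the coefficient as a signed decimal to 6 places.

√[6·2!3!2!/8! · 3!2!3!1!4!1!] = √(216/35)
  +(−1)^1/∏(1,1,1,2,2,0)! = -1/4  (running -1/4)
  +(−1)^2/∏(2,0,0,1,3,1)! = 1/12  (running -1/6)
⟨..|..⟩ = √(216/35)·(-1/6) = -0.414039

−√(6/35) ≈ -0.414039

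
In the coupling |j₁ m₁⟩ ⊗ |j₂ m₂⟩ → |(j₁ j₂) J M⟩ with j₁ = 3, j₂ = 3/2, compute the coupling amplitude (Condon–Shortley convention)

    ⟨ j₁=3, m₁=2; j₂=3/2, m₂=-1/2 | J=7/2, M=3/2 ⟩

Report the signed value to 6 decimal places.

+√(3/7) ≈ +0.654654

triangle: 1!*5!*2!/9! = 240/362880
(j±m)!: 5!*1!*1!*2!*5!*2! = 57600
prefactor² = (2J+1)*Δ*N² = 6400/21
  k=0: +1/(0!*1!*1!*1!*4!*1!) = 1/24
  k=1: −1/(1!*0!*0!*0!*5!*2!) = -1/240
Σ = 3/80  ⇒  CG² = 6400/21*3/80² = 3/7
CG = +√(3/7) = +0.654654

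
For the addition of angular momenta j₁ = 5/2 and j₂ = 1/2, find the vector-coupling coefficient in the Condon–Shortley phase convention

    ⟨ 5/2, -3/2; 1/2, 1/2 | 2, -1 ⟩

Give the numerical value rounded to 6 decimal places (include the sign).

−√(2/3) ≈ -0.816497

triangle: 1!×4!×0!/6! = 24/720
(j±m)!: 1!×4!×1!×0!×1!×3! = 144
prefactor² = (2J+1)×Δ×N² = 24
  k=1: −1/(1!×0!×3!×0!×1!×0!) = -1/6
Σ = -1/6  ⇒  CG² = 24×(-1/6)² = 2/3
CG = −√(2/3) = -0.816497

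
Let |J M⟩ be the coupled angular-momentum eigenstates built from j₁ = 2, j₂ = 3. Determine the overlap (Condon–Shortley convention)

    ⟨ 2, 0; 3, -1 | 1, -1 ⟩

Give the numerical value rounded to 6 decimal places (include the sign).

+√(6/35) = +0.414039

j₁+j₂−J=4  J+j₁−j₂=0  J−j₁+j₂=2  j₁+j₂+J+1=7
(j₁±m₁, j₂±m₂, J±M) = (2,2,2,4,0,2)
P² = 384/35
sum k=2..2:
  [2] +1/8 = 1/8
S = 1/8
C² = P²·S² = 6/35 ; C = +0.414039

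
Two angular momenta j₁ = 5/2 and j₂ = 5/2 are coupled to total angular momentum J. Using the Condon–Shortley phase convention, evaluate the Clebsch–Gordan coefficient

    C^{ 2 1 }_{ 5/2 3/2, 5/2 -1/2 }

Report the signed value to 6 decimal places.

√[5·3!2!2!/8! · 4!1!2!3!3!1!] = √(36/7)
  +(−1)^0/∏(0,3,1,2,1,0)! = 1/12  (running 1/12)
  +(−1)^1/∏(1,2,0,1,2,1)! = -1/4  (running -1/6)
⟨..|..⟩ = √(36/7)·(-1/6) = -0.377964

−√(1/7) = -0.377964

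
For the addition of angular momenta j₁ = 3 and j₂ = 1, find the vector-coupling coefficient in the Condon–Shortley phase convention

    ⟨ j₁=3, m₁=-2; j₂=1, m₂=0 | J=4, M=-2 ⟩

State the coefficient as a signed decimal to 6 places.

+0.654654

j₁+j₂−J=0  J+j₁−j₂=6  J−j₁+j₂=2  j₁+j₂+J+1=9
(j₁±m₁, j₂±m₂, J±M) = (1,5,1,1,2,6)
P² = 43200/7
sum k=0..0:
  [0] +1/120 = 1/120
S = 1/120
C² = P²·S² = 3/7 ; C = +0.654654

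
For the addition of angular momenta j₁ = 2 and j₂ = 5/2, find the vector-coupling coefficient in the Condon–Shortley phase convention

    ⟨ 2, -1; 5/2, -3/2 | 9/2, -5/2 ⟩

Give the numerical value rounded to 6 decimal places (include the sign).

+0.745356  (= +√(5/9))

j₁+j₂−J=0  J+j₁−j₂=4  J−j₁+j₂=5  j₁+j₂+J+1=10
(j₁±m₁, j₂±m₂, J±M) = (1,3,1,4,2,7)
P² = 11520
sum k=0..0:
  [0] +1/144 = 1/144
S = 1/144
C² = P²·S² = 5/9 ; C = +0.745356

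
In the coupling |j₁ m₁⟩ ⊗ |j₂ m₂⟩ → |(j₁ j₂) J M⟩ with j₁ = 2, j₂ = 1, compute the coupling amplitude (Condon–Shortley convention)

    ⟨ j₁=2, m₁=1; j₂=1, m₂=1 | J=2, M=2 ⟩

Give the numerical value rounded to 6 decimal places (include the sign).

√[5·1!3!1!/6! · 3!1!2!0!4!0!] = √(12)
  +(−1)^1/∏(1,0,0,1,3,0)! = -1/6  (running -1/6)
⟨..|..⟩ = √(12)·(-1/6) = -0.577350

−√(1/3) = -0.577350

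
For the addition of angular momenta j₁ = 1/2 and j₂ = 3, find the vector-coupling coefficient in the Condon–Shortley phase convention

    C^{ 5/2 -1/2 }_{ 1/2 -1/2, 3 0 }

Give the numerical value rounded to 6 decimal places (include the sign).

−√(3/7) = -0.654654

j₁+j₂−J=1  J+j₁−j₂=0  J−j₁+j₂=5  j₁+j₂+J+1=7
(j₁±m₁, j₂±m₂, J±M) = (0,1,3,3,2,3)
P² = 432/7
sum k=1..1:
  [1] −1/12 = -1/12
S = -1/12
C² = P²·S² = 3/7 ; C = -0.654654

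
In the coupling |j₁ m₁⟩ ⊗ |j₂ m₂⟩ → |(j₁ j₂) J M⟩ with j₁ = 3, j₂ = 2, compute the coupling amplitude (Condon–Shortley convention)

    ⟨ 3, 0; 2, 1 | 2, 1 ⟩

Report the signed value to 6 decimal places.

+√(2/7) = +0.534522

j₁+j₂−J=3  J+j₁−j₂=3  J−j₁+j₂=1  j₁+j₂+J+1=8
(j₁±m₁, j₂±m₂, J±M) = (3,3,3,1,3,1)
P² = 81/14
sum k=2..3:
  [2] +1/4 = 1/4
  [3] −1/36 = -1/36
S = 2/9
C² = P²·S² = 2/7 ; C = +0.534522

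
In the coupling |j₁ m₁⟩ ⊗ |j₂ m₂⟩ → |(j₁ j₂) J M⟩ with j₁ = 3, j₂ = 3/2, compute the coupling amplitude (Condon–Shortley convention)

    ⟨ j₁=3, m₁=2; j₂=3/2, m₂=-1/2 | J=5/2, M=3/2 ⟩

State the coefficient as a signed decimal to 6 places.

j₁+j₂−J=2  J+j₁−j₂=4  J−j₁+j₂=1  j₁+j₂+J+1=8
(j₁±m₁, j₂±m₂, J±M) = (5,1,1,2,4,1)
P² = 288/7
sum k=0..1:
  [0] +1/12 = 1/12
  [1] −1/24 = -1/24
S = 1/24
C² = P²·S² = 1/14 ; C = +0.267261

+0.267261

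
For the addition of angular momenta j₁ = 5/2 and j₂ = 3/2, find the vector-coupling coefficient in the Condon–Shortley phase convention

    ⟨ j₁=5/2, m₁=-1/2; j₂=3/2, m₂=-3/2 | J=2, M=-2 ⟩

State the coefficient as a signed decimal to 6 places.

+0.377964

triangle: 2!*3!*1!/7! = 12/5040
(j±m)!: 2!*3!*0!*3!*0!*4! = 1728
prefactor² = (2J+1)*Δ*N² = 144/7
  k=0: +1/(0!*2!*3!*0!*0!*1!) = 1/12
Σ = 1/12  ⇒  CG² = 144/7*1/12² = 1/7
CG = +√(1/7) = +0.377964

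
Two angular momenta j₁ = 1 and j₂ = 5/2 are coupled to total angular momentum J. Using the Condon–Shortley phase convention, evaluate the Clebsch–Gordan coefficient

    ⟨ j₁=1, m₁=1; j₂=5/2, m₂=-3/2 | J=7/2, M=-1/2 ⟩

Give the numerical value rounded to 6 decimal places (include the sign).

j₁+j₂−J=0  J+j₁−j₂=2  J−j₁+j₂=5  j₁+j₂+J+1=8
(j₁±m₁, j₂±m₂, J±M) = (2,0,1,4,3,4)
P² = 2304/7
sum k=0..0:
  [0] +1/48 = 1/48
S = 1/48
C² = P²·S² = 1/7 ; C = +0.377964

+0.377964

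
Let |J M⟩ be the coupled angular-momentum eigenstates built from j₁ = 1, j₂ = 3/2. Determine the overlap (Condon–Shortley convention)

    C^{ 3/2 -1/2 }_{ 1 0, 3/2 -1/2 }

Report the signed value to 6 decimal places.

+√(1/15) = +0.258199

√[4·1!1!2!/5! · 1!1!1!2!1!2!] = √(4/15)
  +(−1)^0/∏(0,1,1,1,0,1)! = 1  (running 1)
  +(−1)^1/∏(1,0,0,0,1,2)! = -1/2  (running 1/2)
⟨..|..⟩ = √(4/15)·(1/2) = +0.258199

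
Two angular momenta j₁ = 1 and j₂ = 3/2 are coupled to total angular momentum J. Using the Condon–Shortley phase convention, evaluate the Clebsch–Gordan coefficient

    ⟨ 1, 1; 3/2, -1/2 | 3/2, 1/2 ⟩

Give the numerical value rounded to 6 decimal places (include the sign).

+√(8/15) = +0.730297

√[4·1!1!2!/5! · 2!0!1!2!2!1!] = √(8/15)
  +(−1)^0/∏(0,1,0,1,1,1)! = 1  (running 1)
⟨..|..⟩ = √(8/15)·(1) = +0.730297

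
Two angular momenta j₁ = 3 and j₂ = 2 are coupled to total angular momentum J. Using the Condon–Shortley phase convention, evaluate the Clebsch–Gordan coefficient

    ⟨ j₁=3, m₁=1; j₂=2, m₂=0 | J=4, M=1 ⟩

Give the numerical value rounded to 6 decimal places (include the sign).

+√(3/28) ≈ +0.327327

√[9·1!5!3!/10! · 4!2!2!2!5!3!] = √(1728/7)
  +(−1)^0/∏(0,1,2,2,3,1)! = 1/24  (running 1/24)
  +(−1)^1/∏(1,0,1,1,4,2)! = -1/48  (running 1/48)
⟨..|..⟩ = √(1728/7)·(1/48) = +0.327327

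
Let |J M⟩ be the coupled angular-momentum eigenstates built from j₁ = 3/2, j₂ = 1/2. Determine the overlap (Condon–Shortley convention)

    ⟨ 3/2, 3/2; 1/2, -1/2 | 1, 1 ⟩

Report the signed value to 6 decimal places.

+0.866025  (= +√(3/4))

√[3·1!2!0!/4! · 3!0!0!1!2!0!] = √(3)
  +(−1)^0/∏(0,1,0,0,2,0)! = 1/2  (running 1/2)
⟨..|..⟩ = √(3)·(1/2) = +0.866025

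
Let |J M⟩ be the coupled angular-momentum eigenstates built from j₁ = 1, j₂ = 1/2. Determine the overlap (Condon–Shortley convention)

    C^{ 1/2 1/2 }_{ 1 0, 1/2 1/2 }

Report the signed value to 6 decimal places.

j₁+j₂−J=1  J+j₁−j₂=1  J−j₁+j₂=0  j₁+j₂+J+1=3
(j₁±m₁, j₂±m₂, J±M) = (1,1,1,0,1,0)
P² = 1/3
sum k=1..1:
  [1] −1/1 = -1
S = -1
C² = P²·S² = 1/3 ; C = -0.577350

-0.577350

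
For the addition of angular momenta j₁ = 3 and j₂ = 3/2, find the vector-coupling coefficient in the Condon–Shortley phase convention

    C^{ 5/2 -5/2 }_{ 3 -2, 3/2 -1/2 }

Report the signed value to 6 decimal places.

triangle: 2!*4!*1!/8! = 48/40320
(j±m)!: 1!*5!*1!*2!*0!*5! = 28800
prefactor² = (2J+1)*Δ*N² = 1440/7
  k=1: −1/(1!*1!*4!*0!*0!*1!) = -1/24
Σ = -1/24  ⇒  CG² = 1440/7*(-1/24)² = 5/14
CG = −√(5/14) = -0.597614

−√(5/14) = -0.597614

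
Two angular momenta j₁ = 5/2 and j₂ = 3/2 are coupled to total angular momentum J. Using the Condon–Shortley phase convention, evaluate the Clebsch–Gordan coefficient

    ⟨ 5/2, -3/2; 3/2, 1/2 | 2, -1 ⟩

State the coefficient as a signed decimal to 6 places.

+0.154303

√[5·2!3!1!/7! · 1!4!2!1!1!3!] = √(24/7)
  +(−1)^1/∏(1,1,3,1,0,0)! = -1/6  (running -1/6)
  +(−1)^2/∏(2,0,2,0,1,1)! = 1/4  (running 1/12)
⟨..|..⟩ = √(24/7)·(1/12) = +0.154303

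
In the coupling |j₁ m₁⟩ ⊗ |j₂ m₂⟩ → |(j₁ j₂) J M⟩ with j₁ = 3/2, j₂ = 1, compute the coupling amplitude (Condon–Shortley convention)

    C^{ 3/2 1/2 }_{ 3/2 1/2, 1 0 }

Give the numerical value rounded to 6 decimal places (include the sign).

+0.258199  (= +√(1/15))

triangle: 1!*2!*1!/5! = 2/120
(j±m)!: 2!*1!*1!*1!*2!*1! = 4
prefactor² = (2J+1)*Δ*N² = 4/15
  k=0: +1/(0!*1!*1!*1!*1!*0!) = 1
  k=1: −1/(1!*0!*0!*0!*2!*1!) = -1/2
Σ = 1/2  ⇒  CG² = 4/15*1/2² = 1/15
CG = +√(1/15) = +0.258199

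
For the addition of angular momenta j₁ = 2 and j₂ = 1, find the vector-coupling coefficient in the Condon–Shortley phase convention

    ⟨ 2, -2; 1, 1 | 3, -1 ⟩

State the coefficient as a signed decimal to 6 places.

+√(1/15) ≈ +0.258199

triangle: 0!·4!·2!/7! = 48/5040
(j±m)!: 0!·4!·2!·0!·2!·4! = 2304
prefactor² = (2J+1)·Δ·N² = 768/5
  k=0: +1/(0!·0!·4!·2!·0!·0!) = 1/48
Σ = 1/48  ⇒  CG² = 768/5·1/48² = 1/15
CG = +√(1/15) = +0.258199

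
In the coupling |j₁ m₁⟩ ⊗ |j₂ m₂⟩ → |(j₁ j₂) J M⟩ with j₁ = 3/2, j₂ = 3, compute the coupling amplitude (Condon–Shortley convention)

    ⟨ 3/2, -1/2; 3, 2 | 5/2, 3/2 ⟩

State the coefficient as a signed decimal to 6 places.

+0.267261  (= +√(1/14))

√[6·2!1!4!/8! · 1!2!5!1!4!1!] = √(288/7)
  +(−1)^1/∏(1,1,1,4,0,0)! = -1/24  (running -1/24)
  +(−1)^2/∏(2,0,0,3,1,1)! = 1/12  (running 1/24)
⟨..|..⟩ = √(288/7)·(1/24) = +0.267261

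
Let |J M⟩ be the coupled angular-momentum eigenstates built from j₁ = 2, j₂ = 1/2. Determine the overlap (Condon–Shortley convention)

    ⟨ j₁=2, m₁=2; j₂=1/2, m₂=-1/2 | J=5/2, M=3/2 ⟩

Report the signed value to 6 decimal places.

triangle: 0!·4!·1!/6! = 24/720
(j±m)!: 4!·0!·0!·1!·4!·1! = 576
prefactor² = (2J+1)·Δ·N² = 576/5
  k=0: +1/(0!·0!·0!·0!·4!·1!) = 1/24
Σ = 1/24  ⇒  CG² = 576/5·1/24² = 1/5
CG = +√(1/5) = +0.447214

+0.447214  (= +√(1/5))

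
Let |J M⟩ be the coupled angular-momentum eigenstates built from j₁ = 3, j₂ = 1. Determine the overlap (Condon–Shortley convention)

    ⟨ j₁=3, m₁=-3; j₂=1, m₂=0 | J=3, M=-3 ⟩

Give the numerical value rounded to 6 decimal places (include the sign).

−√(3/4) ≈ -0.866025

triangle: 1!*5!*1!/8! = 120/40320
(j±m)!: 0!*6!*1!*1!*0!*6! = 518400
prefactor² = (2J+1)*Δ*N² = 10800
  k=1: −1/(1!*0!*5!*0!*0!*1!) = -1/120
Σ = -1/120  ⇒  CG² = 10800*(-1/120)² = 3/4
CG = −√(3/4) = -0.866025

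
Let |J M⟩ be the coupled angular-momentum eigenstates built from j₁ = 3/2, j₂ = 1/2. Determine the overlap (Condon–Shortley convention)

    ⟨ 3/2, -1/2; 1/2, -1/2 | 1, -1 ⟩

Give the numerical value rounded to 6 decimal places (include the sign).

triangle: 1!×2!×0!/4! = 2/24
(j±m)!: 1!×2!×0!×1!×0!×2! = 4
prefactor² = (2J+1)×Δ×N² = 1
  k=0: +1/(0!×1!×2!×0!×0!×0!) = 1/2
Σ = 1/2  ⇒  CG² = 1×1/2² = 1/4
CG = +√(1/4) = +0.500000

+0.500000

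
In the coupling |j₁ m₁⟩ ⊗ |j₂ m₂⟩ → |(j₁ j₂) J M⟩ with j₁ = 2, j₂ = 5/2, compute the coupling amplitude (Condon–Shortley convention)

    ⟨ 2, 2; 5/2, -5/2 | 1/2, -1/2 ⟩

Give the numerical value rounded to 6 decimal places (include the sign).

+√(1/3) = +0.577350

triangle: 4!*0!*1!/6! = 24/720
(j±m)!: 4!*0!*0!*5!*0!*1! = 2880
prefactor² = (2J+1)*Δ*N² = 192
  k=0: +1/(0!*4!*0!*0!*0!*1!) = 1/24
Σ = 1/24  ⇒  CG² = 192*1/24² = 1/3
CG = +√(1/3) = +0.577350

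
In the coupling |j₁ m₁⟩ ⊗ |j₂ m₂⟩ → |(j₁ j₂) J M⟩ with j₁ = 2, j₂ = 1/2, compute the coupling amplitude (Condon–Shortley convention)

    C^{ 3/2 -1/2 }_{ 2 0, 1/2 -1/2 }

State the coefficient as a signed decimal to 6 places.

+√(2/5) ≈ +0.632456

j₁+j₂−J=1  J+j₁−j₂=3  J−j₁+j₂=0  j₁+j₂+J+1=5
(j₁±m₁, j₂±m₂, J±M) = (2,2,0,1,1,2)
P² = 8/5
sum k=0..0:
  [0] +1/2 = 1/2
S = 1/2
C² = P²·S² = 2/5 ; C = +0.632456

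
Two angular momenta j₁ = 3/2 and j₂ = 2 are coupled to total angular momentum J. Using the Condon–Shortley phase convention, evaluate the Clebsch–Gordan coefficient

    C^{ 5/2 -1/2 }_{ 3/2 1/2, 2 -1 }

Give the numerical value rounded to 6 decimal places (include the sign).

+0.597614

√[6·1!2!3!/7! · 2!1!1!3!2!3!] = √(72/35)
  +(−1)^0/∏(0,1,1,1,1,2)! = 1/2  (running 1/2)
  +(−1)^1/∏(1,0,0,0,2,3)! = -1/12  (running 5/12)
⟨..|..⟩ = √(72/35)·(5/12) = +0.597614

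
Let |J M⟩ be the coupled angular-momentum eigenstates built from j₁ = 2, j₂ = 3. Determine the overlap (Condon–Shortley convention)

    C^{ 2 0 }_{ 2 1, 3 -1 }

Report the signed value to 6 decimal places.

−√(1/7) ≈ -0.377964

√[5·3!1!3!/8! · 3!1!2!4!2!2!] = √(36/7)
  +(−1)^0/∏(0,3,1,2,0,1)! = 1/12  (running 1/12)
  +(−1)^1/∏(1,2,0,1,1,2)! = -1/4  (running -1/6)
⟨..|..⟩ = √(36/7)·(-1/6) = -0.377964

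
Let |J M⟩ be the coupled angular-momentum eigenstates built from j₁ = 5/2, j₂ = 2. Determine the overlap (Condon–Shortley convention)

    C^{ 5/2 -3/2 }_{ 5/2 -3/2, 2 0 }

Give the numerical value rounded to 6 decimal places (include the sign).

-0.119523

j₁+j₂−J=2  J+j₁−j₂=3  J−j₁+j₂=2  j₁+j₂+J+1=8
(j₁±m₁, j₂±m₂, J±M) = (1,4,2,2,1,4)
P² = 288/35
sum k=1..2:
  [1] −1/6 = -1/6
  [2] +1/8 = 1/8
S = -1/24
C² = P²·S² = 1/70 ; C = -0.119523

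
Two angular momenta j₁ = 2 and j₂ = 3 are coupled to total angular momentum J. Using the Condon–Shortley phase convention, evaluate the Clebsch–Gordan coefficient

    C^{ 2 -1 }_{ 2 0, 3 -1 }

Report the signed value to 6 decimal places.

√[5·3!1!3!/8! · 2!2!2!4!1!3!] = √(36/7)
  +(−1)^1/∏(1,2,1,1,0,2)! = -1/4  (running -1/4)
  +(−1)^2/∏(2,1,0,0,1,3)! = 1/12  (running -1/6)
⟨..|..⟩ = √(36/7)·(-1/6) = -0.377964

-0.377964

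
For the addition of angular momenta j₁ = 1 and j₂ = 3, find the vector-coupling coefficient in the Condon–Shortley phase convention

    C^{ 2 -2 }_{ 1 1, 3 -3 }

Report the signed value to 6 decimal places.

+0.845154  (= +√(5/7))

√[5·2!0!4!/7! · 2!0!0!6!0!4!] = √(11520/7)
  +(−1)^0/∏(0,2,0,0,0,4)! = 1/48  (running 1/48)
⟨..|..⟩ = √(11520/7)·(1/48) = +0.845154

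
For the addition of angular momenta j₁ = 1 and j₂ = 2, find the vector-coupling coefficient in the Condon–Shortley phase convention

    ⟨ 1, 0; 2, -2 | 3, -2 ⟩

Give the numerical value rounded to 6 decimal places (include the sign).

+√(1/3) ≈ +0.577350

triangle: 0!·2!·4!/7! = 48/5040
(j±m)!: 1!·1!·0!·4!·1!·5! = 2880
prefactor² = (2J+1)·Δ·N² = 192
  k=0: +1/(0!·0!·1!·0!·1!·4!) = 1/24
Σ = 1/24  ⇒  CG² = 192·1/24² = 1/3
CG = +√(1/3) = +0.577350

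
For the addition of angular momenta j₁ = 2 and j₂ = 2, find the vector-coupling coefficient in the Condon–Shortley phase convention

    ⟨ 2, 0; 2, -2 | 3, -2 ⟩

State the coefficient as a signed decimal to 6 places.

triangle: 1!·3!·3!/8! = 36/40320
(j±m)!: 2!·2!·0!·4!·1!·5! = 11520
prefactor² = (2J+1)·Δ·N² = 72
  k=0: +1/(0!·1!·2!·0!·1!·3!) = 1/12
Σ = 1/12  ⇒  CG² = 72·1/12² = 1/2
CG = +√(1/2) = +0.707107

+0.707107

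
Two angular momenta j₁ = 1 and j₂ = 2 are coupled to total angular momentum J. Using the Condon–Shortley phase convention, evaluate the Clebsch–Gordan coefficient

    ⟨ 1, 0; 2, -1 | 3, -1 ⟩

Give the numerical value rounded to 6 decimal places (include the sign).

+0.730297

√[7·0!2!4!/7! · 1!1!1!3!2!4!] = √(96/5)
  +(−1)^0/∏(0,0,1,1,1,3)! = 1/6  (running 1/6)
⟨..|..⟩ = √(96/5)·(1/6) = +0.730297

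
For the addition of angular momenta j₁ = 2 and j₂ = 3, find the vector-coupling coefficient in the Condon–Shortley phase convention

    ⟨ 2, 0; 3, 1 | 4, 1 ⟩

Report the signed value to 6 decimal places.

√[9·1!3!5!/10! · 2!2!4!2!5!3!] = √(1728/7)
  +(−1)^0/∏(0,1,2,4,1,1)! = 1/48  (running 1/48)
  +(−1)^1/∏(1,0,1,3,2,2)! = -1/24  (running -1/48)
⟨..|..⟩ = √(1728/7)·(-1/48) = -0.327327

-0.327327  (= −√(3/28))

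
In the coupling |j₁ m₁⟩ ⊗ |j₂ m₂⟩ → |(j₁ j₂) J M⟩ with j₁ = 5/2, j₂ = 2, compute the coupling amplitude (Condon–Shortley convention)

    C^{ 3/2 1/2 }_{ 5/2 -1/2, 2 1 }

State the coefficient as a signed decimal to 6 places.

+0.487950

j₁+j₂−J=3  J+j₁−j₂=2  J−j₁+j₂=1  j₁+j₂+J+1=7
(j₁±m₁, j₂±m₂, J±M) = (2,3,3,1,2,1)
P² = 48/35
sum k=2..3:
  [2] +1/2 = 1/2
  [3] −1/12 = -1/12
S = 5/12
C² = P²·S² = 5/21 ; C = +0.487950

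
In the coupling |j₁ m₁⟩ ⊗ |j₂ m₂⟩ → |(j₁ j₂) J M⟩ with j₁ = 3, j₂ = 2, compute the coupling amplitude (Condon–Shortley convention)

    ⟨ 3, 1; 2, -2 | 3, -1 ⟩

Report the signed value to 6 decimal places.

triangle: 2!*4!*2!/9! = 96/362880
(j±m)!: 4!*2!*0!*4!*2!*4! = 55296
prefactor² = (2J+1)*Δ*N² = 512/5
  k=0: +1/(0!*2!*2!*0!*2!*2!) = 1/16
Σ = 1/16  ⇒  CG² = 512/5*1/16² = 2/5
CG = +√(2/5) = +0.632456

+√(2/5) ≈ +0.632456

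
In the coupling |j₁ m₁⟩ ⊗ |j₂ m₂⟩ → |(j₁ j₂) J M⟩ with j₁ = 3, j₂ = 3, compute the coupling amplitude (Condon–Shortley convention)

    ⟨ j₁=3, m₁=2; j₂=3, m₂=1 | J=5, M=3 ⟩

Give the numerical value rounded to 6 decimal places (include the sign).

√[11·1!5!5!/12! · 5!1!4!2!8!2!] = √(153600)
  +(−1)^0/∏(0,1,1,4,4,1)! = 1/576  (running 1/576)
  +(−1)^1/∏(1,0,0,3,5,2)! = -1/1440  (running 1/960)
⟨..|..⟩ = √(153600)·(1/960) = +0.408248

+√(1/6) = +0.408248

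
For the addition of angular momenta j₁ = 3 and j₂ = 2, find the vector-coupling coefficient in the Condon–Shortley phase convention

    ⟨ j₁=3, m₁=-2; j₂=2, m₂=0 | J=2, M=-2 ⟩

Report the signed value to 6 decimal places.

triangle: 3!·3!·1!/8! = 36/40320
(j±m)!: 1!·5!·2!·2!·0!·4! = 11520
prefactor² = (2J+1)·Δ·N² = 360/7
  k=2: +1/(2!·1!·3!·0!·0!·1!) = 1/12
Σ = 1/12  ⇒  CG² = 360/7·1/12² = 5/14
CG = +√(5/14) = +0.597614

+0.597614  (= +√(5/14))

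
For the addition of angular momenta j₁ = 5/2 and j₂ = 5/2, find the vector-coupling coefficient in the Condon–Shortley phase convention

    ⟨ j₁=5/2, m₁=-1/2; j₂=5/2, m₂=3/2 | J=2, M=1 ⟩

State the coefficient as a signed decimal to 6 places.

triangle: 3!·2!·2!/8! = 24/40320
(j±m)!: 2!·3!·4!·1!·3!·1! = 1728
prefactor² = (2J+1)·Δ·N² = 36/7
  k=2: +1/(2!·1!·1!·2!·1!·0!) = 1/4
  k=3: −1/(3!·0!·0!·1!·2!·1!) = -1/12
Σ = 1/6  ⇒  CG² = 36/7·1/6² = 1/7
CG = +√(1/7) = +0.377964

+0.377964  (= +√(1/7))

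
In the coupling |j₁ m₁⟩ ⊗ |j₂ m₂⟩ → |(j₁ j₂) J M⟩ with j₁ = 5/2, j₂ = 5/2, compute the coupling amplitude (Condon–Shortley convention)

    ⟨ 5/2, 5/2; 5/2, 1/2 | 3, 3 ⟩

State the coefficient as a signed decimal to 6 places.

+√(5/18) ≈ +0.527046

j₁+j₂−J=2  J+j₁−j₂=3  J−j₁+j₂=3  j₁+j₂+J+1=9
(j₁±m₁, j₂±m₂, J±M) = (5,0,3,2,6,0)
P² = 1440
sum k=0..0:
  [0] +1/72 = 1/72
S = 1/72
C² = P²·S² = 5/18 ; C = +0.527046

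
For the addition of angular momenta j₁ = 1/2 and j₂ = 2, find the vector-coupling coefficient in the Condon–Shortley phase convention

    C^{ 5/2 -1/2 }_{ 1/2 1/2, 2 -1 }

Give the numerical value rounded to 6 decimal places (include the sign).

√[6·0!1!4!/6! · 1!0!1!3!2!3!] = √(72/5)
  +(−1)^0/∏(0,0,0,1,1,3)! = 1/6  (running 1/6)
⟨..|..⟩ = √(72/5)·(1/6) = +0.632456

+√(2/5) = +0.632456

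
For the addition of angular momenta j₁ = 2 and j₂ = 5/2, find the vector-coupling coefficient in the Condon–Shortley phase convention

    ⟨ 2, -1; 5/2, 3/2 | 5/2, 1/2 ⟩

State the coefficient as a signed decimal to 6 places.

triangle: 2!*2!*3!/8! = 24/40320
(j±m)!: 1!*3!*4!*1!*3!*2! = 1728
prefactor² = (2J+1)*Δ*N² = 216/35
  k=1: −1/(1!*1!*2!*3!*0!*0!) = -1/12
  k=2: +1/(2!*0!*1!*2!*1!*1!) = 1/4
Σ = 1/6  ⇒  CG² = 216/35*1/6² = 6/35
CG = +√(6/35) = +0.414039

+√(6/35) = +0.414039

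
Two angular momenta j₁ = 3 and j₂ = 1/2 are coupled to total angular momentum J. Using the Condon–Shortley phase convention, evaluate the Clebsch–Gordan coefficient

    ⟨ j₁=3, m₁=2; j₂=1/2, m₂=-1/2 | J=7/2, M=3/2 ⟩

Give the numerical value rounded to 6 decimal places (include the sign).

+√(2/7) ≈ +0.534522

j₁+j₂−J=0  J+j₁−j₂=6  J−j₁+j₂=1  j₁+j₂+J+1=8
(j₁±m₁, j₂±m₂, J±M) = (5,1,0,1,5,2)
P² = 28800/7
sum k=0..0:
  [0] +1/120 = 1/120
S = 1/120
C² = P²·S² = 2/7 ; C = +0.534522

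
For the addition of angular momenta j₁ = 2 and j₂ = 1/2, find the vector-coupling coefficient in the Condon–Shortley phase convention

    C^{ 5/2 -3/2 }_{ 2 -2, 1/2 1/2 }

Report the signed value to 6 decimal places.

+√(1/5) = +0.447214

triangle: 0!×4!×1!/6! = 24/720
(j±m)!: 0!×4!×1!×0!×1!×4! = 576
prefactor² = (2J+1)×Δ×N² = 576/5
  k=0: +1/(0!×0!×4!×1!×0!×0!) = 1/24
Σ = 1/24  ⇒  CG² = 576/5×1/24² = 1/5
CG = +√(1/5) = +0.447214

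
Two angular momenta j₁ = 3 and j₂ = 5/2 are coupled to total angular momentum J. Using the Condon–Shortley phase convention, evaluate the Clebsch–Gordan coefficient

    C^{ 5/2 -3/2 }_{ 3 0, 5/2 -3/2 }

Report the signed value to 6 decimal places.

√[6·3!3!2!/9! · 3!3!1!4!1!4!] = √(864/35)
  +(−1)^0/∏(0,3,3,1,0,1)! = 1/36  (running 1/36)
  +(−1)^1/∏(1,2,2,0,1,2)! = -1/8  (running -7/72)
⟨..|..⟩ = √(864/35)·(-7/72) = -0.483046

-0.483046  (= −√(7/30))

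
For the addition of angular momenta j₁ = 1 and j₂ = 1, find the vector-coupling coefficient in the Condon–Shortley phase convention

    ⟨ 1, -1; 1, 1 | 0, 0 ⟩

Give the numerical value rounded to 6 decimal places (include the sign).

+0.577350

j₁+j₂−J=2  J+j₁−j₂=0  J−j₁+j₂=0  j₁+j₂+J+1=3
(j₁±m₁, j₂±m₂, J±M) = (0,2,2,0,0,0)
P² = 4/3
sum k=2..2:
  [2] +1/2 = 1/2
S = 1/2
C² = P²·S² = 1/3 ; C = +0.577350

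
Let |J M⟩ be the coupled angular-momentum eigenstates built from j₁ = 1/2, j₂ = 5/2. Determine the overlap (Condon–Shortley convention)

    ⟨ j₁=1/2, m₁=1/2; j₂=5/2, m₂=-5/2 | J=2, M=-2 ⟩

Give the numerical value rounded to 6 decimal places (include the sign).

j₁+j₂−J=1  J+j₁−j₂=0  J−j₁+j₂=4  j₁+j₂+J+1=6
(j₁±m₁, j₂±m₂, J±M) = (1,0,0,5,0,4)
P² = 480
sum k=0..0:
  [0] +1/24 = 1/24
S = 1/24
C² = P²·S² = 5/6 ; C = +0.912871

+0.912871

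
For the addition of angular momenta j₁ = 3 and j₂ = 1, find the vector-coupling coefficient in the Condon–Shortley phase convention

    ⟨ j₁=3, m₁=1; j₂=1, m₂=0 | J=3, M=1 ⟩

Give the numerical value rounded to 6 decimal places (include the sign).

+√(1/12) = +0.288675

j₁+j₂−J=1  J+j₁−j₂=5  J−j₁+j₂=1  j₁+j₂+J+1=8
(j₁±m₁, j₂±m₂, J±M) = (4,2,1,1,4,2)
P² = 48
sum k=0..1:
  [0] +1/12 = 1/12
  [1] −1/24 = -1/24
S = 1/24
C² = P²·S² = 1/12 ; C = +0.288675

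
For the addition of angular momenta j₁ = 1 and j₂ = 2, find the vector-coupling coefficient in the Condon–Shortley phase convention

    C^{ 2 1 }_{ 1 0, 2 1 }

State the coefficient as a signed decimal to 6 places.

−√(1/6) = -0.408248

j₁+j₂−J=1  J+j₁−j₂=1  J−j₁+j₂=3  j₁+j₂+J+1=6
(j₁±m₁, j₂±m₂, J±M) = (1,1,3,1,3,1)
P² = 3/2
sum k=0..1:
  [0] +1/6 = 1/6
  [1] −1/2 = -1/2
S = -1/3
C² = P²·S² = 1/6 ; C = -0.408248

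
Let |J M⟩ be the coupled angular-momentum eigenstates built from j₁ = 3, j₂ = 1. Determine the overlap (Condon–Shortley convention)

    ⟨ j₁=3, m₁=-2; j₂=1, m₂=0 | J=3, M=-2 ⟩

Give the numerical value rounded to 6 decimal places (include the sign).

j₁+j₂−J=1  J+j₁−j₂=5  J−j₁+j₂=1  j₁+j₂+J+1=8
(j₁±m₁, j₂±m₂, J±M) = (1,5,1,1,1,5)
P² = 300
sum k=0..1:
  [0] +1/120 = 1/120
  [1] −1/24 = -1/24
S = -1/30
C² = P²·S² = 1/3 ; C = -0.577350

−√(1/3) = -0.577350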